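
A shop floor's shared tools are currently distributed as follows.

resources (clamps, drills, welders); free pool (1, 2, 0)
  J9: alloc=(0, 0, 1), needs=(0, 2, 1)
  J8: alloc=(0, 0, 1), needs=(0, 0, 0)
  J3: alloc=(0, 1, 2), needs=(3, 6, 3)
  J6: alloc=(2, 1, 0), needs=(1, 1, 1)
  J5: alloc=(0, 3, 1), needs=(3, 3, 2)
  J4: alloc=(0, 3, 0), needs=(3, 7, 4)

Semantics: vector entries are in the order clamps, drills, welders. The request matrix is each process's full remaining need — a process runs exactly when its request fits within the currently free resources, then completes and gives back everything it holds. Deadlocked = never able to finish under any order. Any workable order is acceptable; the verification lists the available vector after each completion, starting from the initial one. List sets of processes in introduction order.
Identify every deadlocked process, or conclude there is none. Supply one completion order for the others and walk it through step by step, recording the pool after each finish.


The deadlocked set is empty.
Key observation: there is always a runnable process — J8 first — so the state unwinds completely.
One completion order for the rest: J8, J9, J6, J5, J3, J4. Verifying each step:
  pool = (1, 2, 0)
  J8 needs (0, 0, 0) <= (1, 2, 0) -> finishes; pool += (0, 0, 1) = (1, 2, 1)
  J9 needs (0, 2, 1) <= (1, 2, 1) -> finishes; pool += (0, 0, 1) = (1, 2, 2)
  J6 needs (1, 1, 1) <= (1, 2, 2) -> finishes; pool += (2, 1, 0) = (3, 3, 2)
  J5 needs (3, 3, 2) <= (3, 3, 2) -> finishes; pool += (0, 3, 1) = (3, 6, 3)
  J3 needs (3, 6, 3) <= (3, 6, 3) -> finishes; pool += (0, 1, 2) = (3, 7, 5)
  J4 needs (3, 7, 4) <= (3, 7, 5) -> finishes; pool += (0, 3, 0) = (3, 10, 5)


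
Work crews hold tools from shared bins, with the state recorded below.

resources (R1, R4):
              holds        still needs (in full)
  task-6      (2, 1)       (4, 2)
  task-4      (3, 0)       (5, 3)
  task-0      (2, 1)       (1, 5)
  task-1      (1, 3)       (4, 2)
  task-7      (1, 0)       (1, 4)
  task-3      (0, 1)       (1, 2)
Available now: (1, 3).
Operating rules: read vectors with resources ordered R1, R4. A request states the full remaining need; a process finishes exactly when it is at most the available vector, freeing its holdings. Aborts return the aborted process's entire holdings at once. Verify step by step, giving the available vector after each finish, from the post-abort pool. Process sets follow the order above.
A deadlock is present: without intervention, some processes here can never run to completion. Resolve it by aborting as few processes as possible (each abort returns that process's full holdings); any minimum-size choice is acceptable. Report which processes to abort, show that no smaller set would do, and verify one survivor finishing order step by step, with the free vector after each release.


Minimum abort set: task-6.
Key observation: before aborting task-6, task-1 was permanently blocked — no order could ever run it; afterwards it completes at step 2.
No smaller set exists: with zero aborts the deadlock remains.
Survivors finish in the order: task-7, task-1, task-0, task-4, task-3. Step-by-step check (pool after the aborts first):
  pool = (3, 4)
  task-7 needs (1, 4) <= (3, 4) -> finishes; pool += (1, 0) = (4, 4)
  task-1 needs (4, 2) <= (4, 4) -> finishes; pool += (1, 3) = (5, 7)
  task-0 needs (1, 5) <= (5, 7) -> finishes; pool += (2, 1) = (7, 8)
  task-4 needs (5, 3) <= (7, 8) -> finishes; pool += (3, 0) = (10, 8)
  task-3 needs (1, 2) <= (10, 8) -> finishes; pool += (0, 1) = (10, 9)


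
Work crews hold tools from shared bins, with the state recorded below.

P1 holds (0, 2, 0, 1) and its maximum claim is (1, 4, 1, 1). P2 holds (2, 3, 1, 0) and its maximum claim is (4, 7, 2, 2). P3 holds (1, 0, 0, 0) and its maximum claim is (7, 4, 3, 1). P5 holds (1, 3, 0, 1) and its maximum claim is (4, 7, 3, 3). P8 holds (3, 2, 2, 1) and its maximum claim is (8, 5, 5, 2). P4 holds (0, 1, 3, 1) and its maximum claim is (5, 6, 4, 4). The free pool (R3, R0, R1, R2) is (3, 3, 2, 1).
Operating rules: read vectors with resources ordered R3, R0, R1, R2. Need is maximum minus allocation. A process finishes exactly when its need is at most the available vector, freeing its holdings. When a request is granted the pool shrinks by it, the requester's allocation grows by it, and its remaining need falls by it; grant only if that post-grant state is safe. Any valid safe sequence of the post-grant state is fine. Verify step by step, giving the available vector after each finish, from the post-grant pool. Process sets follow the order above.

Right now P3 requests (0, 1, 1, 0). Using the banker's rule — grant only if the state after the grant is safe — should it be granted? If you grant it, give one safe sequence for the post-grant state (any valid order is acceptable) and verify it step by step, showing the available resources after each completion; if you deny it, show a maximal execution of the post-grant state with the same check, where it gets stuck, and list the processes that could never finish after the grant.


DENY. Granting would leave the state unsafe.
Key observation: after P1, P2 the pool peaks at (5, 7, 2, 2), and each blocked process is short somewhere: P3 on R3; P5 on R1; P8 on R1; P4 on R2.
On the post-grant state, P1, P2 is a maximal run — nothing extends it. Walking it through:
  pool = (3, 2, 1, 1)
  run P1 (needs (1, 2, 1, 0), free (3, 2, 1, 1)); after release of (0, 2, 0, 1) the pool is (3, 4, 1, 2)
  run P2 (needs (2, 4, 1, 2), free (3, 4, 1, 2)); after release of (2, 3, 1, 0) the pool is (5, 7, 2, 2)
  P3 cannot run: need (6, 3, 2, 1) vs free (5, 7, 2, 2) (insufficient R3)
  P5 cannot run: need (3, 4, 3, 2) vs free (5, 7, 2, 2) (insufficient R1)
  P8 cannot run: need (5, 3, 3, 1) vs free (5, 7, 2, 2) (insufficient R1)
  P4 cannot run: need (5, 5, 1, 3) vs free (5, 7, 2, 2) (insufficient R2)
Post-grant, the permanently blocked set is P3, P5, P8 and P4.


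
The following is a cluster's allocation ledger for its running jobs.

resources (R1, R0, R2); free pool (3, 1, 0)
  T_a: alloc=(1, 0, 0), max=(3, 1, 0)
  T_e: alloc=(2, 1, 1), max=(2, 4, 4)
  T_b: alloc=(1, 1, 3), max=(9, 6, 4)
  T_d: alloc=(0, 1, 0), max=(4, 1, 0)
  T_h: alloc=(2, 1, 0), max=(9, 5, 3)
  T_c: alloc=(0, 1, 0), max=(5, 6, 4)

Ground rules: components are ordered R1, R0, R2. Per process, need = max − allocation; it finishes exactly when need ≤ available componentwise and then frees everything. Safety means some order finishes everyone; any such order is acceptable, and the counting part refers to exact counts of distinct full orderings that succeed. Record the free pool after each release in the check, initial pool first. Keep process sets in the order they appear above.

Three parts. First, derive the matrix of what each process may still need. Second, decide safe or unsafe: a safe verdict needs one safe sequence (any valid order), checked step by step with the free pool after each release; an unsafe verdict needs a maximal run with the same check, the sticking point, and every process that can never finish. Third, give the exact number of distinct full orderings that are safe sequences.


(1) Remaining need (order R1, R0, R2):
  T_a: (2, 1, 0)
  T_e: (0, 3, 3)
  T_b: (8, 5, 1)
  T_d: (4, 0, 0)
  T_h: (7, 4, 3)
  T_c: (5, 5, 4)
(2) UNSAFE — no complete ordering exists.
Key observation: the wall is R0: completing T_a, T_d brings the pool only to (4, 2, 0), and all the rest need more.
The run T_a, T_d cannot be extended any further. Verifying each step:
  pool = (3, 1, 0)
  T_a needs (2, 1, 0) <= (3, 1, 0) -> finishes; pool += (1, 0, 0) = (4, 1, 0)
  T_d needs (4, 0, 0) <= (4, 1, 0) -> finishes; pool += (0, 1, 0) = (4, 2, 0)
  blocked: T_e wants (0, 3, 3), pool (4, 2, 0) — not enough R0 and R2
  blocked: T_b wants (8, 5, 1), pool (4, 2, 0) — not enough R1, R0 and R2
  blocked: T_h wants (7, 4, 3), pool (4, 2, 0) — not enough R1, R0 and R2
  blocked: T_c wants (5, 5, 4), pool (4, 2, 0) — not enough R1, R0 and R2
Never able to finish: T_e, T_b, T_h and T_c.
(3) The exact count: 0 of the possible complete orderings are safe sequences.


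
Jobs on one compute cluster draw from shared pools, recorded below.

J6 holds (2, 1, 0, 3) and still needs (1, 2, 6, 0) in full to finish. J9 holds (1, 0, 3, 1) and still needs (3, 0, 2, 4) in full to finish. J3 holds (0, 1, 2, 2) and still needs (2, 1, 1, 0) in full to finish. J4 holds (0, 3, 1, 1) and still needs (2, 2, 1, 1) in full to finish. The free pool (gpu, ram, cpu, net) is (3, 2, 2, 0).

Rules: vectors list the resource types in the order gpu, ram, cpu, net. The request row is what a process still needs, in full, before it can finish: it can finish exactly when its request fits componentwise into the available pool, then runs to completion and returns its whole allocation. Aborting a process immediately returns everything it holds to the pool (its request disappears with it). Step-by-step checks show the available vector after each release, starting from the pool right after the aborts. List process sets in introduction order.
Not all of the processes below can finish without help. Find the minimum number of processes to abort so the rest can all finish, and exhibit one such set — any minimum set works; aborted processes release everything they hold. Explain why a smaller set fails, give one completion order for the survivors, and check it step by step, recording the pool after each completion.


Abort J9.
Key observation: the returned (1, 0, 3, 1) from J9 is what brings J6 — unrunnable before, under any order — into play at step 3.
Minimality: the empty abort set fails — the state is deadlocked as it stands.
One survivor order: J3, J4, J6. Step-by-step check (post-abort pool first):
  pool = (4, 2, 5, 1)
  J3 needs (2, 1, 1, 0) <= (4, 2, 5, 1) -> finishes; pool += (0, 1, 2, 2) = (4, 3, 7, 3)
  J4 needs (2, 2, 1, 1) <= (4, 3, 7, 3) -> finishes; pool += (0, 3, 1, 1) = (4, 6, 8, 4)
  J6 needs (1, 2, 6, 0) <= (4, 6, 8, 4) -> finishes; pool += (2, 1, 0, 3) = (6, 7, 8, 7)


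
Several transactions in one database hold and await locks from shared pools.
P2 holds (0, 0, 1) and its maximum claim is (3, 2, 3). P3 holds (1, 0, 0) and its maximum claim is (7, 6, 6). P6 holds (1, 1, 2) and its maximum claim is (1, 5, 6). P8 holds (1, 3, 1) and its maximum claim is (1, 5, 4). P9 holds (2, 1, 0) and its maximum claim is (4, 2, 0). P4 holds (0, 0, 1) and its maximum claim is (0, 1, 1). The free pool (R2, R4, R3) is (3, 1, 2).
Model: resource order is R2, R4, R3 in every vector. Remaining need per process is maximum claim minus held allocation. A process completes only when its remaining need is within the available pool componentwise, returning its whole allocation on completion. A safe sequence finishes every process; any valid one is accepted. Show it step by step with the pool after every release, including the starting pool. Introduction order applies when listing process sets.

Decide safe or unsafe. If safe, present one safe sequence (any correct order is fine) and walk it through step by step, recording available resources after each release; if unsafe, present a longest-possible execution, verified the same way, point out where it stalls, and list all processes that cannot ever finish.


SAFE, for example via the order P9, P2, P8, P6, P3, P4.
Key observation: the order's first zero-slack moment is P9 ((2, 1, 0) needed, (3, 1, 2) free — a requested resource with nothing to spare).
Step-by-step check:
  pool = (3, 1, 2)
  run P9 (needs (2, 1, 0), free (3, 1, 2)); after release of (2, 1, 0) the pool is (5, 2, 2)
  run P2 (needs (3, 2, 2), free (5, 2, 2)); after release of (0, 0, 1) the pool is (5, 2, 3)
  run P8 (needs (0, 2, 3), free (5, 2, 3)); after release of (1, 3, 1) the pool is (6, 5, 4)
  run P6 (needs (0, 4, 4), free (6, 5, 4)); after release of (1, 1, 2) the pool is (7, 6, 6)
  run P3 (needs (6, 6, 6), free (7, 6, 6)); after release of (1, 0, 0) the pool is (8, 6, 6)
  run P4 (needs (0, 1, 0), free (8, 6, 6)); after release of (0, 0, 1) the pool is (8, 6, 7)


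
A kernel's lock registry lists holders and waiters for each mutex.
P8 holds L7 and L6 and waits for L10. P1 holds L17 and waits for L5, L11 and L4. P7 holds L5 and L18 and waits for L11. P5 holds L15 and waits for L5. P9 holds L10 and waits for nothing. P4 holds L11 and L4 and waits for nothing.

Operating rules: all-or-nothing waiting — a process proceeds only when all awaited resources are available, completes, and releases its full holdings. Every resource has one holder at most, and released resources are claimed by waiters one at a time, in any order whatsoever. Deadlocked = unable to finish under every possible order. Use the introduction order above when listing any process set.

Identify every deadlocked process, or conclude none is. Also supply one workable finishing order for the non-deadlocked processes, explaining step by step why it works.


Nothing here is deadlocked.
Key observation: there is no circular wait here — follow any chain and it reaches a process that is free to run now.
The rest can finish in the order P9, P4, P7, P1, P8, P5.
Check, step by step:
  run P9 (it waits on nothing); releases L10
  run P4 (it waits on nothing); releases L11 and L4
  run P7 (all its waits — L11 — are resolved); releases L5 and L18
  run P1 (all its waits — L5, L11 and L4 — are resolved); releases L17
  run P8 (all its waits — L10 — are resolved); releases L7 and L6
  run P5 (all its waits — L5 — are resolved); releases L15


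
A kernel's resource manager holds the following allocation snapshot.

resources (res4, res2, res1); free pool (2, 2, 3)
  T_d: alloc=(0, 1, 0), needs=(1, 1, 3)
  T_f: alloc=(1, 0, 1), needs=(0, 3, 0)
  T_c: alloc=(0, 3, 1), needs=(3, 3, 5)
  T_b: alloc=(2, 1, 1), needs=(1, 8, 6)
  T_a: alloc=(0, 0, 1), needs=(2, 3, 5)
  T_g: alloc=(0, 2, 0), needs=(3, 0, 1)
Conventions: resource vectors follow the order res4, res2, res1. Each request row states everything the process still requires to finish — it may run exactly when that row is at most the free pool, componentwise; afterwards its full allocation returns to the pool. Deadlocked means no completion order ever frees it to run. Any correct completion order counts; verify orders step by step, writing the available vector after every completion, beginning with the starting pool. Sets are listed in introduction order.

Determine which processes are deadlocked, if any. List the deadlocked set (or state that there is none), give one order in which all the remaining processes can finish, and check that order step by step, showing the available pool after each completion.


Deadlocked set: T_c, T_b and T_a.
Key observation: after T_d, T_f, T_g complete, (3, 5, 4) is the best the pool ever gets, yet each leftover process wants more res1.
A valid finishing order for the others: T_d, T_f, T_g. Check, step by step:
  pool = (2, 2, 3)
  T_d needs (1, 1, 3) <= (2, 2, 3) -> finishes; pool += (0, 1, 0) = (2, 3, 3)
  T_f needs (0, 3, 0) <= (2, 3, 3) -> finishes; pool += (1, 0, 1) = (3, 3, 4)
  T_g needs (3, 0, 1) <= (3, 3, 4) -> finishes; pool += (0, 2, 0) = (3, 5, 4)
None of the blocked processes ever fits:
  blocked: T_c wants (3, 3, 5), pool (3, 5, 4) — not enough res1
  blocked: T_b wants (1, 8, 6), pool (3, 5, 4) — not enough res2 and res1
  blocked: T_a wants (2, 3, 5), pool (3, 5, 4) — not enough res1


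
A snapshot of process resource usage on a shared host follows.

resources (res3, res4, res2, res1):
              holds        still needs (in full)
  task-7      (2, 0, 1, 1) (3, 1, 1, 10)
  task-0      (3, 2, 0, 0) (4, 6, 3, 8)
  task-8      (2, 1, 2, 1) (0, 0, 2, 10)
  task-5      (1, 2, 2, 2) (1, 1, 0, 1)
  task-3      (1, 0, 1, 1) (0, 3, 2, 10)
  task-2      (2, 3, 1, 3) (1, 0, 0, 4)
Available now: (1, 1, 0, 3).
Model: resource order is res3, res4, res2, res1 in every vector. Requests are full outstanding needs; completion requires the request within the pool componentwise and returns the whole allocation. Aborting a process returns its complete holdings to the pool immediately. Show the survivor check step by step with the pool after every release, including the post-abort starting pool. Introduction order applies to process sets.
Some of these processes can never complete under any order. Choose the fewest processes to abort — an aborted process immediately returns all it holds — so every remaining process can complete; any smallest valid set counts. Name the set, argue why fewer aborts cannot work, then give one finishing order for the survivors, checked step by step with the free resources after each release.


Abort task-7 and task-8.
Key observation: task-3 was stuck for good until task-7 and task-8 gave back (4, 1, 3, 2); in the order shown it finishes at step 3.
No one abort is enough; case by case: task-7 alone leaves task-8 blocked (short on res1); task-0 alone leaves task-7 blocked (short on res1); task-8 alone leaves task-7 blocked (short on res1); task-5 alone leaves task-7 blocked (short on res1); task-3 alone leaves task-7 blocked (short on res1); task-2 alone leaves task-7 blocked (short on res1).
Survivors finish in the order: task-2, task-5, task-3, task-0. Check, step by step (pool after the aborts first):
  pool = (5, 2, 3, 5)
  task-2 needs (1, 0, 0, 4) <= (5, 2, 3, 5) -> finishes; pool += (2, 3, 1, 3) = (7, 5, 4, 8)
  task-5 needs (1, 1, 0, 1) <= (7, 5, 4, 8) -> finishes; pool += (1, 2, 2, 2) = (8, 7, 6, 10)
  task-3 needs (0, 3, 2, 10) <= (8, 7, 6, 10) -> finishes; pool += (1, 0, 1, 1) = (9, 7, 7, 11)
  task-0 needs (4, 6, 3, 8) <= (9, 7, 7, 11) -> finishes; pool += (3, 2, 0, 0) = (12, 9, 7, 11)


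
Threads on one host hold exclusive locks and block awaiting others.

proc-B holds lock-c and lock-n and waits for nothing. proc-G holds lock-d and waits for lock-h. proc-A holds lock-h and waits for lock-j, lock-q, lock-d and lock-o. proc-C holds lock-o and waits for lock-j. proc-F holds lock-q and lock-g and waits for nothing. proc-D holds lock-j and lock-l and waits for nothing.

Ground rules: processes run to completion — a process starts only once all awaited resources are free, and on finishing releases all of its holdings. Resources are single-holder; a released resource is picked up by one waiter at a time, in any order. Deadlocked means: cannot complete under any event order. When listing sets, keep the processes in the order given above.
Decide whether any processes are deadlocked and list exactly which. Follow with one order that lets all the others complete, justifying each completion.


Deadlocked set: proc-G and proc-A.
Key observation: the cycle proc-G -> proc-A -> proc-G can never break — each member waits on the next; no other process is dragged down with it.
One completion order for the rest: proc-F, proc-B, proc-D, proc-C.
Step-by-step check:
  proc-F: no waits; runs immediately, freeing lock-q and lock-g
  proc-B: no waits; runs immediately, freeing lock-c and lock-n
  proc-D: no waits; runs immediately, freeing lock-j and lock-l
  proc-C: everything it awaited (lock-j) is free; runs, freeing lock-o


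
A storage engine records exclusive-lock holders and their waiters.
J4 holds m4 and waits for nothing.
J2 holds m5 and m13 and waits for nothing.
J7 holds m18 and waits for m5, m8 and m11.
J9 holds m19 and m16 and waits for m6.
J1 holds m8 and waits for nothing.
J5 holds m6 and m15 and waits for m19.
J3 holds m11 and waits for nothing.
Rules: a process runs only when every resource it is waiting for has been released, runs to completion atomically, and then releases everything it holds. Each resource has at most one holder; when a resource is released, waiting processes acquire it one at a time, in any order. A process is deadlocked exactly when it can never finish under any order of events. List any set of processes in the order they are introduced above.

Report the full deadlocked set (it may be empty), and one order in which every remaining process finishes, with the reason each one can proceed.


Deadlocked set: J9 and J5.
Key observation: the cycle J9 -> J5 -> J9 can never break — each member waits on the next; no other process is dragged down with it.
The rest can finish in the order J1, J4, J2, J3, J7.
Walking it through:
  J1 waits on nothing -> runs at once and releases m8
  J4 waits on nothing -> runs at once and releases m4
  J2 waits on nothing -> runs at once and releases m5 and m13
  J3 waits on nothing -> runs at once and releases m11
  J7: everything it awaited (m5, m8 and m11) is free; runs, freeing m18


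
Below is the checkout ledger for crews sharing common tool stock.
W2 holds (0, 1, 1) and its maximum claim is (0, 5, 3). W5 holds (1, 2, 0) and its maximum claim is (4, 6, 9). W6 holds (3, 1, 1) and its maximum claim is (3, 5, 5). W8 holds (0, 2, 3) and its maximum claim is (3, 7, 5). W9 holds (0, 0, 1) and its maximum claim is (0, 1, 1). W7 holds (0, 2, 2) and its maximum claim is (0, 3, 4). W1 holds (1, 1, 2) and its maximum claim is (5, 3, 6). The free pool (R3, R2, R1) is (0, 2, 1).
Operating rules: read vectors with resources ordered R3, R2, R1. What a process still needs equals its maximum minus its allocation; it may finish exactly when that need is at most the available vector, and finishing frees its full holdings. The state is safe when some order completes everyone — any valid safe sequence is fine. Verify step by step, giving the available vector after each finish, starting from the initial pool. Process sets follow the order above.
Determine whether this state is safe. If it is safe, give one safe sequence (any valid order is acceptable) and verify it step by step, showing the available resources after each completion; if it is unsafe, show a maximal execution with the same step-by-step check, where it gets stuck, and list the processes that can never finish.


SAFE, for example via the order W9, W7, W2, W6, W8, W5, W1.
Key observation: at W7 the run first touches a limit — (0, 1, 2) against (0, 2, 2), exact on a resource it actually requests.
Verifying each step:
  pool = (0, 2, 1)
  run W9 (needs (0, 1, 0), free (0, 2, 1)); after release of (0, 0, 1) the pool is (0, 2, 2)
  run W7 (needs (0, 1, 2), free (0, 2, 2)); after release of (0, 2, 2) the pool is (0, 4, 4)
  run W2 (needs (0, 4, 2), free (0, 4, 4)); after release of (0, 1, 1) the pool is (0, 5, 5)
  run W6 (needs (0, 4, 4), free (0, 5, 5)); after release of (3, 1, 1) the pool is (3, 6, 6)
  run W8 (needs (3, 5, 2), free (3, 6, 6)); after release of (0, 2, 3) the pool is (3, 8, 9)
  run W5 (needs (3, 4, 9), free (3, 8, 9)); after release of (1, 2, 0) the pool is (4, 10, 9)
  run W1 (needs (4, 2, 4), free (4, 10, 9)); after release of (1, 1, 2) the pool is (5, 11, 11)


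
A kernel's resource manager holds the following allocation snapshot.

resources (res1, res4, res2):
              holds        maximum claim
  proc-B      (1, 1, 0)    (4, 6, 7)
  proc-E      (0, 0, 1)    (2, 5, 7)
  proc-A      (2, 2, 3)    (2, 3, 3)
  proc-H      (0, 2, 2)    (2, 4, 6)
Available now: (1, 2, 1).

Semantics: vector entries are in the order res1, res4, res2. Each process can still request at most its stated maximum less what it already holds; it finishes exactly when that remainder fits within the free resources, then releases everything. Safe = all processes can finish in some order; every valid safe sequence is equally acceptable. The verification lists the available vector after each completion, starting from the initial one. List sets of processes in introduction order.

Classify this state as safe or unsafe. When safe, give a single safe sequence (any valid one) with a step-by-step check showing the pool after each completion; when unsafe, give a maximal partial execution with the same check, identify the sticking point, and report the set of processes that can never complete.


The state is SAFE; one workable sequence: proc-A, proc-H, proc-E, proc-B.
Key observation: the order's first zero-slack moment is proc-H ((2, 2, 4) needed, (3, 4, 4) free — a requested resource with nothing to spare).
Check, step by step:
  pool = (1, 2, 1)
  proc-A needs (0, 1, 0) <= (1, 2, 1) -> finishes; pool += (2, 2, 3) = (3, 4, 4)
  proc-H needs (2, 2, 4) <= (3, 4, 4) -> finishes; pool += (0, 2, 2) = (3, 6, 6)
  proc-E needs (2, 5, 6) <= (3, 6, 6) -> finishes; pool += (0, 0, 1) = (3, 6, 7)
  proc-B needs (3, 5, 7) <= (3, 6, 7) -> finishes; pool += (1, 1, 0) = (4, 7, 7)


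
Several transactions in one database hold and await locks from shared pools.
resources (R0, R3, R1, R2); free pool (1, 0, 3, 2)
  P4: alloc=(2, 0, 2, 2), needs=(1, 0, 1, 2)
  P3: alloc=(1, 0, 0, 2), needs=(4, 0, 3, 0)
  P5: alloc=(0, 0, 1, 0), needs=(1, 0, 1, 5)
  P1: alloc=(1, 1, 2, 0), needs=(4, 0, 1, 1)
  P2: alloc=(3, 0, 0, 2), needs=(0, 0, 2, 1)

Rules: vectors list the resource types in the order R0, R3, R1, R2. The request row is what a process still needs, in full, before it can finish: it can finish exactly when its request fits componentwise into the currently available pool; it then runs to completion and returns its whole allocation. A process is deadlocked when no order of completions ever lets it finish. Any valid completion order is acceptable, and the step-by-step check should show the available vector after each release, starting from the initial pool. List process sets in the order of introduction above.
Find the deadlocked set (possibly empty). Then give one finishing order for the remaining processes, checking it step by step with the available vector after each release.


No process is deadlocked.
Key observation: starting with P2, each completion frees enough for the next — no one is permanently blocked.
The rest can finish in the order P2, P1, P4, P5, P3. Check, step by step:
  pool = (1, 0, 3, 2)
  P2: need (0, 0, 2, 1) fits (1, 0, 3, 2); releases (3, 0, 0, 2), pool now (4, 0, 3, 4)
  P1: need (4, 0, 1, 1) fits (4, 0, 3, 4); releases (1, 1, 2, 0), pool now (5, 1, 5, 4)
  P4: need (1, 0, 1, 2) fits (5, 1, 5, 4); releases (2, 0, 2, 2), pool now (7, 1, 7, 6)
  P5: need (1, 0, 1, 5) fits (7, 1, 7, 6); releases (0, 0, 1, 0), pool now (7, 1, 8, 6)
  P3: need (4, 0, 3, 0) fits (7, 1, 8, 6); releases (1, 0, 0, 2), pool now (8, 1, 8, 8)


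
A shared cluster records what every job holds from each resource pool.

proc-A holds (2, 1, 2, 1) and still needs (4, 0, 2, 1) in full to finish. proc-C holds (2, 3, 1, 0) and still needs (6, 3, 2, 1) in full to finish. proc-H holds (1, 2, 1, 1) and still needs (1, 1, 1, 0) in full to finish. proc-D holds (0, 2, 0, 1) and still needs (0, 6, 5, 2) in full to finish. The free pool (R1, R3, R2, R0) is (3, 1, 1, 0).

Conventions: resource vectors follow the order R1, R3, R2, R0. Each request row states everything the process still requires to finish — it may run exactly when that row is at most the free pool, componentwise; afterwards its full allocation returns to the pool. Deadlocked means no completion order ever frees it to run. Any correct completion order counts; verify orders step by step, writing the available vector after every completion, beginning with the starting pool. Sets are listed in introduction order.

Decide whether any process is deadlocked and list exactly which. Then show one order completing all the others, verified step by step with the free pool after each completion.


No process is deadlocked.
Key observation: proc-H can run right away; the returned allocation unlocks the remaining processes in turn.
The rest can finish in the order proc-H, proc-A, proc-C, proc-D. Verifying each step:
  pool = (3, 1, 1, 0)
  proc-H: need (1, 1, 1, 0) fits (3, 1, 1, 0); releases (1, 2, 1, 1), pool now (4, 3, 2, 1)
  proc-A: need (4, 0, 2, 1) fits (4, 3, 2, 1); releases (2, 1, 2, 1), pool now (6, 4, 4, 2)
  proc-C: need (6, 3, 2, 1) fits (6, 4, 4, 2); releases (2, 3, 1, 0), pool now (8, 7, 5, 2)
  proc-D: need (0, 6, 5, 2) fits (8, 7, 5, 2); releases (0, 2, 0, 1), pool now (8, 9, 5, 3)


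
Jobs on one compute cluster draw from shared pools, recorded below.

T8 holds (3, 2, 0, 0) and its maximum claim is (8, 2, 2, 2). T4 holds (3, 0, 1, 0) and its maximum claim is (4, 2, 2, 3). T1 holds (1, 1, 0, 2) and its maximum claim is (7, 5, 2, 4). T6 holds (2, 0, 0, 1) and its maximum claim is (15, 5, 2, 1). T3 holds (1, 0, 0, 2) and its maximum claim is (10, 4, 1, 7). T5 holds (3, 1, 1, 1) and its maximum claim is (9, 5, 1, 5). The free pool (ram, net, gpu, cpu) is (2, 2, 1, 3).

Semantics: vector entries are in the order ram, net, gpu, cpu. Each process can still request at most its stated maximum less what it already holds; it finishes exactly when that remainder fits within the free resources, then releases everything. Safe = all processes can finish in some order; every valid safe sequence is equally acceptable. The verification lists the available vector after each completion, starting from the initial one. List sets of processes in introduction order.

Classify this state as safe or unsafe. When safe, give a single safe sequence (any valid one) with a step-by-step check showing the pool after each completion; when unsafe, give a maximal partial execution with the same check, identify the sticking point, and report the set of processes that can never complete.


SAFE — a valid safe sequence is T4, T8, T1, T5, T3, T6.
Key observation: the first exact fit in this order is T4 — it needs (1, 2, 1, 3) with (2, 2, 1, 3) free, meeting a requested resource to the last unit.
Walking it through:
  pool = (2, 2, 1, 3)
  run T4 (needs (1, 2, 1, 3), free (2, 2, 1, 3)); after release of (3, 0, 1, 0) the pool is (5, 2, 2, 3)
  run T8 (needs (5, 0, 2, 2), free (5, 2, 2, 3)); after release of (3, 2, 0, 0) the pool is (8, 4, 2, 3)
  run T1 (needs (6, 4, 2, 2), free (8, 4, 2, 3)); after release of (1, 1, 0, 2) the pool is (9, 5, 2, 5)
  run T5 (needs (6, 4, 0, 4), free (9, 5, 2, 5)); after release of (3, 1, 1, 1) the pool is (12, 6, 3, 6)
  run T3 (needs (9, 4, 1, 5), free (12, 6, 3, 6)); after release of (1, 0, 0, 2) the pool is (13, 6, 3, 8)
  run T6 (needs (13, 5, 2, 0), free (13, 6, 3, 8)); after release of (2, 0, 0, 1) the pool is (15, 6, 3, 9)


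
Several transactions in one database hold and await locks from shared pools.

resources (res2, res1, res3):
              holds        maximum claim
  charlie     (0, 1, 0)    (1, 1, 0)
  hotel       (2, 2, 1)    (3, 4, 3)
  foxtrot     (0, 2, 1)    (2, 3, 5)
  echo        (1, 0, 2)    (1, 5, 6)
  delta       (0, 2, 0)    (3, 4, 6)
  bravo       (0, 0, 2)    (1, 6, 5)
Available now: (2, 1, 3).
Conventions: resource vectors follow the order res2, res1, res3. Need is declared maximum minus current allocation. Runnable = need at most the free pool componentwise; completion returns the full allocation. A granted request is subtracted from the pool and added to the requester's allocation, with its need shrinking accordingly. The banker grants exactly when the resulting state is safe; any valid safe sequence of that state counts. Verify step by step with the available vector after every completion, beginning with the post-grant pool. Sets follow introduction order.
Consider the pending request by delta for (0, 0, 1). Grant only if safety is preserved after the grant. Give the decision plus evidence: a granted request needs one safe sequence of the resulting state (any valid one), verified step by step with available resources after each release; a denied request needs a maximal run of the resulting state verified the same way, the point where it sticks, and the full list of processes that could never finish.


DENY. Granting would leave the state unsafe.
Key observation: after charlie, hotel the pool peaks at (4, 4, 3), and each blocked process is short somewhere: foxtrot on res3; echo on res1, res3; delta on res3; bravo on res1.
Pretend the grant happened; the run charlie, hotel goes as far as possible. Check, step by step:
  pool = (2, 1, 2)
  charlie: need (1, 0, 0) fits (2, 1, 2); releases (0, 1, 0), pool now (2, 2, 2)
  hotel: need (1, 2, 2) fits (2, 2, 2); releases (2, 2, 1), pool now (4, 4, 3)
  foxtrot cannot run: need (2, 1, 4) vs free (4, 4, 3) (insufficient res3)
  echo cannot run: need (0, 5, 4) vs free (4, 4, 3) (insufficient res1 and res3)
  delta cannot run: need (3, 2, 5) vs free (4, 4, 3) (insufficient res3)
  bravo cannot run: need (1, 6, 3) vs free (4, 4, 3) (insufficient res1)
Post-grant, the permanently blocked set is foxtrot, echo, delta and bravo.


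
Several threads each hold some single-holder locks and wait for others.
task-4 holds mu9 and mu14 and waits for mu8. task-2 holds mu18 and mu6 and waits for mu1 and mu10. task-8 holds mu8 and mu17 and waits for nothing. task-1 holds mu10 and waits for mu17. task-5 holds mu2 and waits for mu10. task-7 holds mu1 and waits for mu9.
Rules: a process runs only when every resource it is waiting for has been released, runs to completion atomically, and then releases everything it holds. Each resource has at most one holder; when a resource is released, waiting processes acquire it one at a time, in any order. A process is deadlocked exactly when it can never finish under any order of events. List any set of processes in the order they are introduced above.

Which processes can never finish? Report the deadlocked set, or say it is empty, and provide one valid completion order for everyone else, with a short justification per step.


No process is deadlocked.
Key observation: there is no circular wait here — follow any chain and it reaches a process that is free to run now.
A valid finishing order for the others: task-8, task-4, task-1, task-7, task-2, task-5.
Walking it through:
  run task-8 (it waits on nothing); releases mu8 and mu17
  task-4 waits on mu8 — all released -> runs and releases mu9 and mu14
  task-1 waits on mu17 — all released -> runs and releases mu10
  task-7 waits on mu9 — all released -> runs and releases mu1
  task-2 waits on mu1 and mu10 — all released -> runs and releases mu18 and mu6
  task-5 waits on mu10 — all released -> runs and releases mu2


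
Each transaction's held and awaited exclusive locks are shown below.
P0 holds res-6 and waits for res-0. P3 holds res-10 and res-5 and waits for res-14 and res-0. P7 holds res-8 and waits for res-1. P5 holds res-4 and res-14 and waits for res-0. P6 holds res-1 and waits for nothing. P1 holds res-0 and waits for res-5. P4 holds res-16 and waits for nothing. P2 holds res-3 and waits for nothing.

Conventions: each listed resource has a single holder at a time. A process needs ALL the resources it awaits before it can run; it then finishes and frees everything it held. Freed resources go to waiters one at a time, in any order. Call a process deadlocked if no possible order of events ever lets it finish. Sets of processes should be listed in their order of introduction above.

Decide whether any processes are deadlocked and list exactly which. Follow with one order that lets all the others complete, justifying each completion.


The deadlocked set is P0, P3, P5 and P1.
Key observation: the knot is the closed ring of waits P1 -> P3 -> P5 -> P1; P0 waits into the deadlock from upstream.
A valid finishing order for the others: P2, P4, P6, P7.
Step-by-step check:
  P2 waits on nothing -> runs at once and releases res-3
  P4 waits on nothing -> runs at once and releases res-16
  P6 waits on nothing -> runs at once and releases res-1
  run P7 (all its waits — res-1 — are resolved); releases res-8


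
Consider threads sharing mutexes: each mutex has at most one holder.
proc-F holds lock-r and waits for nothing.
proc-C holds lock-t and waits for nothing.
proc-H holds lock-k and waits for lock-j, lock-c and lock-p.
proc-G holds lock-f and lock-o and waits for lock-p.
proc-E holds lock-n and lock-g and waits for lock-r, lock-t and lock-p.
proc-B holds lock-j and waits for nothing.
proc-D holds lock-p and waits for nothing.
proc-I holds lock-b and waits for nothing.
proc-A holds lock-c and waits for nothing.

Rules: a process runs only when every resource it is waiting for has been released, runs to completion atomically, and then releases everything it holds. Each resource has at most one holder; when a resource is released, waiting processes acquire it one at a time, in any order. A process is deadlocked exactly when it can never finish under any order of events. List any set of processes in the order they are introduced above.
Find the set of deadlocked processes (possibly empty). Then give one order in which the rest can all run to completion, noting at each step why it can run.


The deadlocked set is empty.
Key observation: the wait graph is acyclic; completion cascades from the unblocked processes through everyone else.
The rest can finish in the order proc-B, proc-C, proc-D, proc-I, proc-F, proc-E, proc-A, proc-G, proc-H.
Check, step by step:
  run proc-B (it waits on nothing); releases lock-j
  run proc-C (it waits on nothing); releases lock-t
  run proc-D (it waits on nothing); releases lock-p
  run proc-I (it waits on nothing); releases lock-b
  run proc-F (it waits on nothing); releases lock-r
  run proc-E (all its waits — lock-r, lock-t and lock-p — are resolved); releases lock-n and lock-g
  run proc-A (it waits on nothing); releases lock-c
  run proc-G (all its waits — lock-p — are resolved); releases lock-f and lock-o
  run proc-H (all its waits — lock-j, lock-c and lock-p — are resolved); releases lock-k


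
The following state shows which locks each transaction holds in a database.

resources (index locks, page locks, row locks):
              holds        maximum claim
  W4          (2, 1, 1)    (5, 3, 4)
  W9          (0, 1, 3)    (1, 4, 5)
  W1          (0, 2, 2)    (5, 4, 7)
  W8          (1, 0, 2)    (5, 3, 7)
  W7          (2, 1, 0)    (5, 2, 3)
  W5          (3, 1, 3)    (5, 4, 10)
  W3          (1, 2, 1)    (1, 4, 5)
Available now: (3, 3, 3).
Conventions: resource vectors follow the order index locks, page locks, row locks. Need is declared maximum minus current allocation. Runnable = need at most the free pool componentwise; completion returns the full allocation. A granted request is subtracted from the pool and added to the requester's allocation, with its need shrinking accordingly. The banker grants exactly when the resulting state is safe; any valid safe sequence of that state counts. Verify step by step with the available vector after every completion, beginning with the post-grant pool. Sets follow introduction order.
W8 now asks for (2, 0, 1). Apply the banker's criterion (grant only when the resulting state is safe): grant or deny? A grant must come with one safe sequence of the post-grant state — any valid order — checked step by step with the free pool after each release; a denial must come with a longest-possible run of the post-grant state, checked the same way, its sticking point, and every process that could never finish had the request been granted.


GRANT: granting preserves safety; a valid post-grant sequence is W9, W3, W8, W1, W4, W7, W5.
Key observation: post-grant, (1, 3, 2) remains, and an order beginning with W9 completes everyone.
Check on the post-grant state, step by step:
  pool = (1, 3, 2)
  W9 needs (1, 3, 2) <= (1, 3, 2) -> finishes; pool += (0, 1, 3) = (1, 4, 5)
  W3 needs (0, 2, 4) <= (1, 4, 5) -> finishes; pool += (1, 2, 1) = (2, 6, 6)
  W8 needs (2, 3, 4) <= (2, 6, 6) -> finishes; pool += (3, 0, 3) = (5, 6, 9)
  W1 needs (5, 2, 5) <= (5, 6, 9) -> finishes; pool += (0, 2, 2) = (5, 8, 11)
  W4 needs (3, 2, 3) <= (5, 8, 11) -> finishes; pool += (2, 1, 1) = (7, 9, 12)
  W7 needs (3, 1, 3) <= (7, 9, 12) -> finishes; pool += (2, 1, 0) = (9, 10, 12)
  W5 needs (2, 3, 7) <= (9, 10, 12) -> finishes; pool += (3, 1, 3) = (12, 11, 15)


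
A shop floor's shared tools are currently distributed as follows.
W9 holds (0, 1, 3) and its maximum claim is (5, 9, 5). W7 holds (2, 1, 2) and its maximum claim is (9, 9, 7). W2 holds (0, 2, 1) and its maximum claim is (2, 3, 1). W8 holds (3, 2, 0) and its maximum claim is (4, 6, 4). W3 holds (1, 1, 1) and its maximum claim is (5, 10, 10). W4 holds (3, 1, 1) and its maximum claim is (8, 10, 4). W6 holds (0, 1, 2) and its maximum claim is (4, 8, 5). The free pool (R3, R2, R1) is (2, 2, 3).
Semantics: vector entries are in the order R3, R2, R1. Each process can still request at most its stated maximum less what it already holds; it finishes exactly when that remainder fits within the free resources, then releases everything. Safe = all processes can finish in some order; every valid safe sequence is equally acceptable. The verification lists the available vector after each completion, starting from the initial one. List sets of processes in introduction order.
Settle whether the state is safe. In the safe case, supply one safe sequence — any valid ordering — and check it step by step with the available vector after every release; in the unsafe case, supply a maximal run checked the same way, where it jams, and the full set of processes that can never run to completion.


UNSAFE.
Key observation: the wall is R2: completing W2, W8 brings the pool only to (5, 6, 4), and all the rest need more.
A maximal execution: W2, W8 — then nothing else fits. Verifying each step:
  pool = (2, 2, 3)
  W2: need (2, 1, 0) fits (2, 2, 3); releases (0, 2, 1), pool now (2, 4, 4)
  W8: need (1, 4, 4) fits (2, 4, 4); releases (3, 2, 0), pool now (5, 6, 4)
  W9 cannot run: need (5, 8, 2) vs free (5, 6, 4) (insufficient R2)
  W7 cannot run: need (7, 8, 5) vs free (5, 6, 4) (insufficient R3, R2 and R1)
  W3 cannot run: need (4, 9, 9) vs free (5, 6, 4) (insufficient R2 and R1)
  W4 cannot run: need (5, 9, 3) vs free (5, 6, 4) (insufficient R2)
  W6 cannot run: need (4, 7, 3) vs free (5, 6, 4) (insufficient R2)
Processes that can never finish: W9, W7, W3, W4 and W6.
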